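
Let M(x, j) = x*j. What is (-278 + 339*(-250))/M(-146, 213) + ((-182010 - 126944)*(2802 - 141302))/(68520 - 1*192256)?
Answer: -83167306913587/240496383 ≈ -3.4582e+5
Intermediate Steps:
M(x, j) = j*x
(-278 + 339*(-250))/M(-146, 213) + ((-182010 - 126944)*(2802 - 141302))/(68520 - 1*192256) = (-278 + 339*(-250))/((213*(-146))) + ((-182010 - 126944)*(2802 - 141302))/(68520 - 1*192256) = (-278 - 84750)/(-31098) + (-308954*(-138500))/(68520 - 192256) = -85028*(-1/31098) + 42790129000/(-123736) = 42514/15549 + 42790129000*(-1/123736) = 42514/15549 - 5348766125/15467 = -83167306913587/240496383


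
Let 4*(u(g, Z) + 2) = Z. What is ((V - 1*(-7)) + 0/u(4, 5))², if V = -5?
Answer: 4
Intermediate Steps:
u(g, Z) = -2 + Z/4
((V - 1*(-7)) + 0/u(4, 5))² = ((-5 - 1*(-7)) + 0/(-2 + (¼)*5))² = ((-5 + 7) + 0/(-2 + 5/4))² = (2 + 0/(-¾))² = (2 + 0*(-4/3))² = (2 + 0)² = 2² = 4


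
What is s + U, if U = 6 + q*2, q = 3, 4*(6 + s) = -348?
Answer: -81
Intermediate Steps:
s = -93 (s = -6 + (¼)*(-348) = -6 - 87 = -93)
U = 12 (U = 6 + 3*2 = 6 + 6 = 12)
s + U = -93 + 12 = -81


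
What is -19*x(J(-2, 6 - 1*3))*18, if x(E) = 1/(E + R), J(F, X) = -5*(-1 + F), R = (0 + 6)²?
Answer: -114/17 ≈ -6.7059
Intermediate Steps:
R = 36 (R = 6² = 36)
J(F, X) = 5 - 5*F
x(E) = 1/(36 + E) (x(E) = 1/(E + 36) = 1/(36 + E))
-19*x(J(-2, 6 - 1*3))*18 = -19/(36 + (5 - 5*(-2)))*18 = -19/(36 + (5 + 10))*18 = -19/(36 + 15)*18 = -19/51*18 = -114/17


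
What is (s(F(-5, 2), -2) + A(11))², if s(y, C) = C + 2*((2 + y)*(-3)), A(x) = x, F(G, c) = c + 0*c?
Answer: 225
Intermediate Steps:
F(G, c) = c (F(G, c) = c + 0 = c)
s(y, C) = -12 + C - 6*y (s(y, C) = C + 2*(-6 - 3*y) = C + (-12 - 6*y) = -12 + C - 6*y)
(s(F(-5, 2), -2) + A(11))² = ((-12 - 2 - 6*2) + 11)² = ((-12 - 2 - 12) + 11)² = (-26 + 11)² = (-15)² = 225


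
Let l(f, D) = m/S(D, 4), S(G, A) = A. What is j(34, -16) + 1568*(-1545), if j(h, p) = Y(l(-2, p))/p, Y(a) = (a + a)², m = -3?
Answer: -155043849/64 ≈ -2.4226e+6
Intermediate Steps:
l(f, D) = -¾ (l(f, D) = -3/4 = -3*¼ = -¾)
Y(a) = 4*a² (Y(a) = (2*a)² = 4*a²)
j(h, p) = 9/(4*p) (j(h, p) = (4*(-¾)²)/p = (4*(9/16))/p = 9/(4*p))
j(34, -16) + 1568*(-1545) = (9/4)/(-16) + 1568*(-1545) = (9/4)*(-1/16) - 2422560 = -9/64 - 2422560 = -155043849/64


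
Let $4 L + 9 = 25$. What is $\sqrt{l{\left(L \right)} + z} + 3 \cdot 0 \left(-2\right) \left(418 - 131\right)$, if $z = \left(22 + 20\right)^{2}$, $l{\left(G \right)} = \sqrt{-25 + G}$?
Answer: $\sqrt{1764 + i \sqrt{21}} \approx 42.0 + 0.0546 i$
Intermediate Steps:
$L = 4$ ($L = - \frac{9}{4} + \frac{1}{4} \cdot 25 = - \frac{9}{4} + \frac{25}{4} = 4$)
$z = 1764$ ($z = 42^{2} = 1764$)
$\sqrt{l{\left(L \right)} + z} + 3 \cdot 0 \left(-2\right) \left(418 - 131\right) = \sqrt{\sqrt{-25 + 4} + 1764} + 3 \cdot 0 \left(-2\right) \left(418 - 131\right) = \sqrt{\sqrt{-21} + 1764} + 0 \left(-2\right) 287 = \sqrt{i \sqrt{21} + 1764} + 0 \cdot 287 = \sqrt{1764 + i \sqrt{21}} + 0 = \sqrt{1764 + i \sqrt{21}}$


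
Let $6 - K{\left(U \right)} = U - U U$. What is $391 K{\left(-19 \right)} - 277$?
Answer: $150649$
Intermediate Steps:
$K{\left(U \right)} = 6 + U^{2} - U$ ($K{\left(U \right)} = 6 - \left(U - U U\right) = 6 - \left(U - U^{2}\right) = 6 + \left(U^{2} - U\right) = 6 + U^{2} - U$)
$391 K{\left(-19 \right)} - 277 = 391 \left(6 + \left(-19\right)^{2} - -19\right) - 277 = 391 \left(6 + 361 + 19\right) - 277 = 391 \cdot 386 - 277 = 150926 - 277 = 150649$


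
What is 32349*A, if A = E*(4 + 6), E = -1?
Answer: -323490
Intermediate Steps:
A = -10 (A = -(4 + 6) = -1*10 = -10)
32349*A = 32349*(-10) = -323490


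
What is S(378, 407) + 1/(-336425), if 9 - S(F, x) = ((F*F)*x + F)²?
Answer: -1137758070265104899476/336425 ≈ -3.3819e+15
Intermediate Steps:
S(F, x) = 9 - (F + x*F²)² (S(F, x) = 9 - ((F*F)*x + F)² = 9 - (F²*x + F)² = 9 - (x*F² + F)² = 9 - (F + x*F²)²)
S(378, 407) + 1/(-336425) = (9 - 1*378²*(1 + 378*407)²) + 1/(-336425) = (9 - 1*142884*(1 + 153846)²) - 1/336425 = (9 - 1*142884*153847²) - 1/336425 = (9 - 1*142884*23668899409) - 1/336425 = (9 - 3381907023155556) - 1/336425 = -3381907023155547 - 1/336425 = -1137758070265104899476/336425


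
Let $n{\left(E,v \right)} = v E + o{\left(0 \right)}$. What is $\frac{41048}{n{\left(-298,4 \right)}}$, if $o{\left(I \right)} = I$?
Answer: $- \frac{5131}{149} \approx -34.436$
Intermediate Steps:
$n{\left(E,v \right)} = E v$ ($n{\left(E,v \right)} = v E + 0 = E v + 0 = E v$)
$\frac{41048}{n{\left(-298,4 \right)}} = \frac{41048}{\left(-298\right) 4} = \frac{41048}{-1192} = 41048 \left(- \frac{1}{1192}\right) = - \frac{5131}{149}$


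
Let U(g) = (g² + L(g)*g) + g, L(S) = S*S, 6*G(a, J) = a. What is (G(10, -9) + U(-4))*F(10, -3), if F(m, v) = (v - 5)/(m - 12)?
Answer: -604/3 ≈ -201.33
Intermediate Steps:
G(a, J) = a/6
F(m, v) = (-5 + v)/(-12 + m)
L(S) = S²
U(g) = g + g² + g³ (U(g) = (g² + g²*g) + g = (g² + g³) + g = g + g² + g³)
(G(10, -9) + U(-4))*F(10, -3) = ((⅙)*10 - 4*(1 - 4 + (-4)²))*((-5 - 3)/(-12 + 10)) = (5/3 - 4*(1 - 4 + 16))*(-8/(-2)) = (5/3 - 4*13)*(-½*(-8)) = (5/3 - 52)*4 = -151/3*4 = -604/3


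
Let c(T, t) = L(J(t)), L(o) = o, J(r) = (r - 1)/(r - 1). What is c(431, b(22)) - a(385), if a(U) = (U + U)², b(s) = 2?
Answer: -592899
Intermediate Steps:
J(r) = 1 (J(r) = (-1 + r)/(-1 + r) = 1)
c(T, t) = 1
a(U) = 4*U² (a(U) = (2*U)² = 4*U²)
c(431, b(22)) - a(385) = 1 - 4*385² = 1 - 4*148225 = 1 - 1*592900 = 1 - 592900 = -592899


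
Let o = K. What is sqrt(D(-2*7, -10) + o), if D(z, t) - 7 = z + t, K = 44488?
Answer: sqrt(44471) ≈ 210.88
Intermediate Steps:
o = 44488
D(z, t) = 7 + t + z (D(z, t) = 7 + (z + t) = 7 + (t + z) = 7 + t + z)
sqrt(D(-2*7, -10) + o) = sqrt((7 - 10 - 2*7) + 44488) = sqrt((7 - 10 - 14) + 44488) = sqrt(-17 + 44488) = sqrt(44471)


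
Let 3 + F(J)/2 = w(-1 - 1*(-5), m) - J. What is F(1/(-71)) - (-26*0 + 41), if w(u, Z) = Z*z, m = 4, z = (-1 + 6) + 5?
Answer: 2345/71 ≈ 33.028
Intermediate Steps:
z = 10 (z = 5 + 5 = 10)
w(u, Z) = 10*Z (w(u, Z) = Z*10 = 10*Z)
F(J) = 74 - 2*J (F(J) = -6 + 2*(10*4 - J) = -6 + 2*(40 - J) = -6 + (80 - 2*J) = 74 - 2*J)
F(1/(-71)) - (-26*0 + 41) = (74 - 2/(-71)) - (-26*0 + 41) = (74 - 2*(-1/71)) - (0 + 41) = (74 + 2/71) - 1*41 = 5256/71 - 41 = 2345/71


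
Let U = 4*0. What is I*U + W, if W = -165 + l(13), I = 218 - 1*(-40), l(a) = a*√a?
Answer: -165 + 13*√13 ≈ -118.13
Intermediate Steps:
l(a) = a^(3/2)
I = 258 (I = 218 + 40 = 258)
W = -165 + 13*√13 (W = -165 + 13^(3/2) = -165 + 13*√13 ≈ -118.13)
U = 0
I*U + W = 258*0 + (-165 + 13*√13) = 0 + (-165 + 13*√13) = -165 + 13*√13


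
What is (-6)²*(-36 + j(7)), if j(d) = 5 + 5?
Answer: -936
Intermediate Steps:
j(d) = 10
(-6)²*(-36 + j(7)) = (-6)²*(-36 + 10) = 36*(-26) = -936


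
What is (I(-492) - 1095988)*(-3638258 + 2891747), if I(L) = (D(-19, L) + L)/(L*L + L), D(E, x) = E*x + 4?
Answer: 16470521296006753/20131 ≈ 8.1817e+11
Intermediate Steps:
D(E, x) = 4 + E*x
I(L) = (4 - 18*L)/(L + L²) (I(L) = ((4 - 19*L) + L)/(L*L + L) = (4 - 18*L)/(L² + L) = (4 - 18*L)/(L + L²))
(I(-492) - 1095988)*(-3638258 + 2891747) = (2*(2 - 9*(-492))/(-492*(1 - 492)) - 1095988)*(-3638258 + 2891747) = (2*(-1/492)*(2 + 4428)/(-491) - 1095988)*(-746511) = (2*(-1/492)*(-1/491)*4430 - 1095988)*(-746511) = (2215/60393 - 1095988)*(-746511) = -66190001069/60393*(-746511) = 16470521296006753/20131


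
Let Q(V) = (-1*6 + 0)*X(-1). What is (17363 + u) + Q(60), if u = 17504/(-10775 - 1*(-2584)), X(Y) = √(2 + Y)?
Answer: 142153683/8191 ≈ 17355.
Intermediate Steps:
u = -17504/8191 (u = 17504/(-10775 + 2584) = 17504/(-8191) = 17504*(-1/8191) = -17504/8191 ≈ -2.1370)
Q(V) = -6 (Q(V) = (-1*6 + 0)*√(2 - 1) = (-6 + 0)*√1 = -6*1 = -6)
(17363 + u) + Q(60) = (17363 - 17504/8191) - 6 = 142202829/8191 - 6 = 142153683/8191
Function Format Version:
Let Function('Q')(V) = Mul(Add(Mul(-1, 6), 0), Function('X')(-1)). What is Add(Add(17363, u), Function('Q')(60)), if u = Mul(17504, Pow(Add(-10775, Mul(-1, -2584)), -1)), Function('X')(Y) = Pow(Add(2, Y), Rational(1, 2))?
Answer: Rational(142153683, 8191) ≈ 17355.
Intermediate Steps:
u = Rational(-17504, 8191) (u = Mul(17504, Pow(Add(-10775, 2584), -1)) = Mul(17504, Pow(-8191, -1)) = Mul(17504, Rational(-1, 8191)) = Rational(-17504, 8191) ≈ -2.1370)
Function('Q')(V) = -6 (Function('Q')(V) = Mul(Add(Mul(-1, 6), 0), Pow(Add(2, -1), Rational(1, 2))) = Mul(Add(-6, 0), Pow(1, Rational(1, 2))) = Mul(-6, 1) = -6)
Add(Add(17363, u), Function('Q')(60)) = Add(Add(17363, Rational(-17504, 8191)), -6) = Add(Rational(142202829, 8191), -6) = Rational(142153683, 8191)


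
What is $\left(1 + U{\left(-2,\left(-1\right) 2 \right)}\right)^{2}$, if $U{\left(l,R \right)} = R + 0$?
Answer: $1$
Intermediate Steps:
$U{\left(l,R \right)} = R$
$\left(1 + U{\left(-2,\left(-1\right) 2 \right)}\right)^{2} = \left(1 - 2\right)^{2} = \left(-1\right)^{2} = 1$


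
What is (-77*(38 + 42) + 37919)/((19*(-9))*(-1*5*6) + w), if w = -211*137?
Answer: -2443/1829 ≈ -1.3357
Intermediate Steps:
w = -28907
(-77*(38 + 42) + 37919)/((19*(-9))*(-1*5*6) + w) = (-77*(38 + 42) + 37919)/((19*(-9))*(-1*5*6) - 28907) = (-77*80 + 37919)/(-(-855)*6 - 28907) = (-6160 + 37919)/(-171*(-30) - 28907) = 31759/(5130 - 28907) = 31759/(-23777) = 31759*(-1/23777) = -2443/1829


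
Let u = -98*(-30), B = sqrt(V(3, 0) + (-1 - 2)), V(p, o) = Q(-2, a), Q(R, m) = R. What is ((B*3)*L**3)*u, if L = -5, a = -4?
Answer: -1102500*I*sqrt(5) ≈ -2.4653e+6*I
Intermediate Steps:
V(p, o) = -2
B = I*sqrt(5) (B = sqrt(-2 + (-1 - 2)) = sqrt(-2 - 3) = sqrt(-5) = I*sqrt(5) ≈ 2.2361*I)
u = 2940
((B*3)*L**3)*u = (((I*sqrt(5))*3)*(-5)**3)*2940 = ((3*I*sqrt(5))*(-125))*2940 = -375*I*sqrt(5)*2940 = -1102500*I*sqrt(5)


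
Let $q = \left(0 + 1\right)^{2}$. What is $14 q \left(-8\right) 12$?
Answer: $-1344$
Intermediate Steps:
$q = 1$ ($q = 1^{2} = 1$)
$14 q \left(-8\right) 12 = 14 \cdot 1 \left(-8\right) 12 = 14 \left(-8\right) 12 = \left(-112\right) 12 = -1344$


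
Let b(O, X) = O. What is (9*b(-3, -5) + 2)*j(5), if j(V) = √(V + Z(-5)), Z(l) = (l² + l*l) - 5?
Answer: -125*√2 ≈ -176.78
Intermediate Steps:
Z(l) = -5 + 2*l² (Z(l) = (l² + l²) - 5 = 2*l² - 5 = -5 + 2*l²)
j(V) = √(45 + V) (j(V) = √(V + (-5 + 2*(-5)²)) = √(V + (-5 + 2*25)) = √(V + (-5 + 50)) = √(V + 45) = √(45 + V))
(9*b(-3, -5) + 2)*j(5) = (9*(-3) + 2)*√(45 + 5) = (-27 + 2)*√50 = -125*√2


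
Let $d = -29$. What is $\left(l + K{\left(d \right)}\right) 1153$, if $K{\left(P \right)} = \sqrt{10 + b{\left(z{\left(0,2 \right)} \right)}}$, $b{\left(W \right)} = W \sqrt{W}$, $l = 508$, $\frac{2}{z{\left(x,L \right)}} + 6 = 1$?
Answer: $585724 + \frac{1153 \sqrt{250 - 2 i \sqrt{10}}}{5} \approx 5.8937 \cdot 10^{5} - 46.116 i$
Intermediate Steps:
$z{\left(x,L \right)} = - \frac{2}{5}$ ($z{\left(x,L \right)} = \frac{2}{-6 + 1} = \frac{2}{-5} = 2 \left(- \frac{1}{5}\right) = - \frac{2}{5}$)
$b{\left(W \right)} = W^{\frac{3}{2}}$
$K{\left(P \right)} = \sqrt{10 - \frac{2 i \sqrt{10}}{25}}$ ($K{\left(P \right)} = \sqrt{10 + \left(- \frac{2}{5}\right)^{\frac{3}{2}}} = \sqrt{10 - \frac{2 i \sqrt{10}}{25}}$)
$\left(l + K{\left(d \right)}\right) 1153 = \left(508 + \frac{\sqrt{250 - 2 i \sqrt{10}}}{5}\right) 1153 = 585724 + \frac{1153 \sqrt{250 - 2 i \sqrt{10}}}{5}$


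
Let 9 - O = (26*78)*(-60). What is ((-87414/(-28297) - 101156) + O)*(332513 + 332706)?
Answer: 386565223502585/28297 ≈ 1.3661e+10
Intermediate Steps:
O = 121689 (O = 9 - 26*78*(-60) = 9 - 2028*(-60) = 9 - 1*(-121680) = 9 + 121680 = 121689)
((-87414/(-28297) - 101156) + O)*(332513 + 332706) = ((-87414/(-28297) - 101156) + 121689)*(332513 + 332706) = ((-87414*(-1/28297) - 101156) + 121689)*665219 = ((87414/28297 - 101156) + 121689)*665219 = (-2862323918/28297 + 121689)*665219 = (581109715/28297)*665219 = 386565223502585/28297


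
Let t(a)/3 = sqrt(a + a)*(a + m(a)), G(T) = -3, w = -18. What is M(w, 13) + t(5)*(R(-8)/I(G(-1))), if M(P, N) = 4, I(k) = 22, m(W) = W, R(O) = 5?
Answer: 4 + 75*sqrt(10)/11 ≈ 25.561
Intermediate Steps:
t(a) = 6*sqrt(2)*a**(3/2) (t(a) = 3*(sqrt(a + a)*(a + a)) = 3*(sqrt(2*a)*(2*a)) = 3*((sqrt(2)*sqrt(a))*(2*a)) = 3*(2*sqrt(2)*a**(3/2)) = 6*sqrt(2)*a**(3/2))
M(w, 13) + t(5)*(R(-8)/I(G(-1))) = 4 + (6*sqrt(2)*5**(3/2))*(5/22) = 4 + (6*sqrt(2)*(5*sqrt(5)))*(5*(1/22)) = 4 + (30*sqrt(10))*(5/22) = 4 + 75*sqrt(10)/11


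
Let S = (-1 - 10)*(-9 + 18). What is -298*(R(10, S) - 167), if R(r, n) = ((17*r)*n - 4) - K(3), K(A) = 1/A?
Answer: 15199192/3 ≈ 5.0664e+6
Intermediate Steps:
S = -99 (S = -11*9 = -99)
R(r, n) = -13/3 + 17*n*r (R(r, n) = ((17*r)*n - 4) - 1/3 = (17*n*r - 4) - 1*1/3 = (-4 + 17*n*r) - 1/3 = -13/3 + 17*n*r)
-298*(R(10, S) - 167) = -298*((-13/3 + 17*(-99)*10) - 167) = -298*((-13/3 - 16830) - 167) = -298*(-50503/3 - 167) = -298*(-51004/3) = 15199192/3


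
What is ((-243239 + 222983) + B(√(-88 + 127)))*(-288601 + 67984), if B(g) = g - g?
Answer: 4468817952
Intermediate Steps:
B(g) = 0
((-243239 + 222983) + B(√(-88 + 127)))*(-288601 + 67984) = ((-243239 + 222983) + 0)*(-288601 + 67984) = (-20256 + 0)*(-220617) = -20256*(-220617) = 4468817952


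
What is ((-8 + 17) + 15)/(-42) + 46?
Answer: 318/7 ≈ 45.429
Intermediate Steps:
((-8 + 17) + 15)/(-42) + 46 = -(9 + 15)/42 + 46 = -1/42*24 + 46 = -4/7 + 46 = 318/7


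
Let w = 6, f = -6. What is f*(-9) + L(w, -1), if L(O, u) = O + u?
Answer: 59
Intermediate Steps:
f*(-9) + L(w, -1) = -6*(-9) + (6 - 1) = 54 + 5 = 59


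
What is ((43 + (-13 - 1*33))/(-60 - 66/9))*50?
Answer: 225/101 ≈ 2.2277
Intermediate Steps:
((43 + (-13 - 1*33))/(-60 - 66/9))*50 = ((43 + (-13 - 33))/(-60 - 66*⅑))*50 = ((43 - 46)/(-60 - 22/3))*50 = -3/(-202/3)*50 = -3*(-3/202)*50 = (9/202)*50 = 225/101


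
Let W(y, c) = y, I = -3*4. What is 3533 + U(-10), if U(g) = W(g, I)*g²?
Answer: 2533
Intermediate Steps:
I = -12
U(g) = g³ (U(g) = g*g² = g³)
3533 + U(-10) = 3533 + (-10)³ = 3533 - 1000 = 2533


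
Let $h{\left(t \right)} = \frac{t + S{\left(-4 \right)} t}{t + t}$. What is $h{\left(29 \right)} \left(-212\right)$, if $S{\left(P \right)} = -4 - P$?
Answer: $-106$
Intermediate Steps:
$h{\left(t \right)} = \frac{1}{2}$ ($h{\left(t \right)} = \frac{t + \left(-4 - -4\right) t}{t + t} = \frac{t + \left(-4 + 4\right) t}{2 t} = \left(t + 0 t\right) \frac{1}{2 t} = \left(t + 0\right) \frac{1}{2 t} = t \frac{1}{2 t} = \frac{1}{2}$)
$h{\left(29 \right)} \left(-212\right) = \frac{1}{2} \left(-212\right) = -106$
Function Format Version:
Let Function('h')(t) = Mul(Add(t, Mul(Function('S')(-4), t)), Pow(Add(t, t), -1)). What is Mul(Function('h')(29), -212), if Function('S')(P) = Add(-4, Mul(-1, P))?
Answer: -106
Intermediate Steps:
Function('h')(t) = Rational(1, 2) (Function('h')(t) = Mul(Add(t, Mul(Add(-4, Mul(-1, -4)), t)), Pow(Add(t, t), -1)) = Mul(Add(t, Mul(Add(-4, 4), t)), Pow(Mul(2, t), -1)) = Mul(Add(t, Mul(0, t)), Mul(Rational(1, 2), Pow(t, -1))) = Mul(Add(t, 0), Mul(Rational(1, 2), Pow(t, -1))) = Mul(t, Mul(Rational(1, 2), Pow(t, -1))) = Rational(1, 2))
Mul(Function('h')(29), -212) = Mul(Rational(1, 2), -212) = -106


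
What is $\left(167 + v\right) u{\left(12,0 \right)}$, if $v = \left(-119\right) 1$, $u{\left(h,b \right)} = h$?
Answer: $576$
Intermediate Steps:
$v = -119$
$\left(167 + v\right) u{\left(12,0 \right)} = \left(167 - 119\right) 12 = 48 \cdot 12 = 576$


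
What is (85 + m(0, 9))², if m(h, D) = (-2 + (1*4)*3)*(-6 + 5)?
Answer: 5625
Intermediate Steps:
m(h, D) = -10 (m(h, D) = (-2 + 4*3)*(-1) = (-2 + 12)*(-1) = 10*(-1) = -10)
(85 + m(0, 9))² = (85 - 10)² = 75² = 5625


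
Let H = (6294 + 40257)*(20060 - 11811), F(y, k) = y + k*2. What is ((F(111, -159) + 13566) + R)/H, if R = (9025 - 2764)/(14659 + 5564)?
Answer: 90055106/2588538600459 ≈ 3.4790e-5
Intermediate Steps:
R = 2087/6741 (R = 6261/20223 = 6261*(1/20223) = 2087/6741 ≈ 0.30960)
F(y, k) = y + 2*k
H = 383999199 (H = 46551*8249 = 383999199)
((F(111, -159) + 13566) + R)/H = (((111 + 2*(-159)) + 13566) + 2087/6741)/383999199 = (((111 - 318) + 13566) + 2087/6741)*(1/383999199) = ((-207 + 13566) + 2087/6741)*(1/383999199) = (13359 + 2087/6741)*(1/383999199) = (90055106/6741)*(1/383999199) = 90055106/2588538600459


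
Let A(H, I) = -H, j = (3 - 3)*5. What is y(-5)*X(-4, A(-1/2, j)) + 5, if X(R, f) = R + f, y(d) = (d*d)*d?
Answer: 885/2 ≈ 442.50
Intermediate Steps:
j = 0 (j = 0*5 = 0)
y(d) = d³ (y(d) = d²*d = d³)
y(-5)*X(-4, A(-1/2, j)) + 5 = (-5)³*(-4 - (-1)/2) + 5 = -125*(-4 - (-1)/2) + 5 = -125*(-4 - 1*(-½)) + 5 = -125*(-4 + ½) + 5 = -125*(-7/2) + 5 = 875/2 + 5 = 885/2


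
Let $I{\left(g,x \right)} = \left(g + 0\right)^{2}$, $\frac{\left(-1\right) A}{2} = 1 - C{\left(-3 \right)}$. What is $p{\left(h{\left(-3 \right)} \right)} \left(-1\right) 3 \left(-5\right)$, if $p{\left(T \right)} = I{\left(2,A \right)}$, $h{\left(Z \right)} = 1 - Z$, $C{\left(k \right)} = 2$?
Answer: $60$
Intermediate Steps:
$A = 2$ ($A = - 2 \left(1 - 2\right) = \left(-2\right) \left(-1\right) = 2$)
$I{\left(g,x \right)} = g^{2}$
$p{\left(T \right)} = 4$ ($p{\left(T \right)} = 2^{2} = 4$)
$p{\left(h{\left(-3 \right)} \right)} \left(-1\right) 3 \left(-5\right) = 4 \left(-1\right) 3 \left(-5\right) = 4 \left(\left(-3\right) \left(-5\right)\right) = 4 \cdot 15 = 60$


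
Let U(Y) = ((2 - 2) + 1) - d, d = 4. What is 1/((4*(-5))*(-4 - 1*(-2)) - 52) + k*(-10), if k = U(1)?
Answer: 359/12 ≈ 29.917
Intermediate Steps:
U(Y) = -3 (U(Y) = ((2 - 2) + 1) - 1*4 = (0 + 1) - 4 = 1 - 4 = -3)
k = -3
1/((4*(-5))*(-4 - 1*(-2)) - 52) + k*(-10) = 1/((4*(-5))*(-4 - 1*(-2)) - 52) - 3*(-10) = 1/(-20*(-4 + 2) - 52) + 30 = 1/(-20*(-2) - 52) + 30 = 1/(40 - 52) + 30 = 1/(-12) + 30 = -1/12 + 30 = 359/12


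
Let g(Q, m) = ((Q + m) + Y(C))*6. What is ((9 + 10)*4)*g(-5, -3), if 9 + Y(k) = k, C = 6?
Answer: -5016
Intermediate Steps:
Y(k) = -9 + k
g(Q, m) = -18 + 6*Q + 6*m (g(Q, m) = ((Q + m) + (-9 + 6))*6 = ((Q + m) - 3)*6 = (-3 + Q + m)*6 = -18 + 6*Q + 6*m)
((9 + 10)*4)*g(-5, -3) = ((9 + 10)*4)*(-18 + 6*(-5) + 6*(-3)) = (19*4)*(-18 - 30 - 18) = 76*(-66) = -5016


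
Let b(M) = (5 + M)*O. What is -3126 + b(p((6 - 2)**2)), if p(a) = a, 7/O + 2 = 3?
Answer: -2979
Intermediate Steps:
O = 7 (O = 7/(-2 + 3) = 7/1 = 7*1 = 7)
b(M) = 35 + 7*M (b(M) = (5 + M)*7 = 35 + 7*M)
-3126 + b(p((6 - 2)**2)) = -3126 + (35 + 7*(6 - 2)**2) = -3126 + (35 + 7*4**2) = -3126 + (35 + 7*16) = -3126 + (35 + 112) = -3126 + 147 = -2979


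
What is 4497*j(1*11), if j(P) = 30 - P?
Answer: 85443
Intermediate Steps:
4497*j(1*11) = 4497*(30 - 11) = 4497*19 = 85443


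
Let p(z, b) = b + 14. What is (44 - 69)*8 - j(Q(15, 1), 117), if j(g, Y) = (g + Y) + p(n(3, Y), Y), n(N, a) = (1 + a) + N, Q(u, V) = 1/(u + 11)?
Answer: -11649/26 ≈ -448.04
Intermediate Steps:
Q(u, V) = 1/(11 + u)
n(N, a) = 1 + N + a
p(z, b) = 14 + b
j(g, Y) = 14 + g + 2*Y (j(g, Y) = (g + Y) + (14 + Y) = (Y + g) + (14 + Y) = 14 + g + 2*Y)
(44 - 69)*8 - j(Q(15, 1), 117) = (44 - 69)*8 - (14 + 1/(11 + 15) + 2*117) = -25*8 - (14 + 1/26 + 234) = -200 - (14 + 1/26 + 234) = -200 - 1*6449/26 = -200 - 6449/26 = -11649/26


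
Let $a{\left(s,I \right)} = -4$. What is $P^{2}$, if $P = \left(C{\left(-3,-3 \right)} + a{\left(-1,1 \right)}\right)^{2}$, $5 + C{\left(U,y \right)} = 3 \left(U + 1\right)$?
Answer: $50625$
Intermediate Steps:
$C{\left(U,y \right)} = -2 + 3 U$ ($C{\left(U,y \right)} = -5 + 3 \left(U + 1\right) = -5 + 3 \left(1 + U\right) = -5 + \left(3 + 3 U\right) = -2 + 3 U$)
$P = 225$ ($P = \left(\left(-2 + 3 \left(-3\right)\right) - 4\right)^{2} = \left(\left(-2 - 9\right) - 4\right)^{2} = \left(-11 - 4\right)^{2} = \left(-15\right)^{2} = 225$)
$P^{2} = 225^{2} = 50625$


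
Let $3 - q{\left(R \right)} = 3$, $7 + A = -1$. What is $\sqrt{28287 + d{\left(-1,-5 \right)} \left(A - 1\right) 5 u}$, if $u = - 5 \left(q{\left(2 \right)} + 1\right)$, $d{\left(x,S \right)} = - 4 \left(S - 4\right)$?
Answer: $3 \sqrt{4043} \approx 190.75$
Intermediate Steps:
$d{\left(x,S \right)} = 16 - 4 S$ ($d{\left(x,S \right)} = - 4 \left(-4 + S\right) = 16 - 4 S$)
$A = -8$ ($A = -7 - 1 = -8$)
$q{\left(R \right)} = 0$ ($q{\left(R \right)} = 3 - 3 = 0$)
$u = -5$ ($u = - 5 \left(0 + 1\right) = \left(-5\right) 1 = -5$)
$\sqrt{28287 + d{\left(-1,-5 \right)} \left(A - 1\right) 5 u} = \sqrt{28287 + \left(16 - -20\right) \left(-8 - 1\right) 5 \left(-5\right)} = \sqrt{28287 + \left(16 + 20\right) \left(\left(-9\right) 5\right) \left(-5\right)} = \sqrt{28287 + 36 \left(-45\right) \left(-5\right)} = \sqrt{28287 - -8100} = \sqrt{28287 + 8100} = \sqrt{36387} = 3 \sqrt{4043}$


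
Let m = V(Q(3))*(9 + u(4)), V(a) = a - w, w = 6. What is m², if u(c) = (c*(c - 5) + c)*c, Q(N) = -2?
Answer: 5184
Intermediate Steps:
u(c) = c*(c + c*(-5 + c)) (u(c) = (c*(-5 + c) + c)*c = (c + c*(-5 + c))*c = c*(c + c*(-5 + c)))
V(a) = -6 + a (V(a) = a - 1*6 = a - 6 = -6 + a)
m = -72 (m = (-6 - 2)*(9 + 4²*(-4 + 4)) = -8*(9 + 16*0) = -8*(9 + 0) = -8*9 = -72)
m² = (-72)² = 5184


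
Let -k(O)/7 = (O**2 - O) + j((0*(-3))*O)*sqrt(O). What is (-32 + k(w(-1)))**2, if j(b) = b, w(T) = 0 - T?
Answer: 1024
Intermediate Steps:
w(T) = -T
k(O) = -7*O**2 + 7*O (k(O) = -7*((O**2 - O) + ((0*(-3))*O)*sqrt(O)) = -7*((O**2 - O) + (0*O)*sqrt(O)) = -7*((O**2 - O) + 0*sqrt(O)) = -7*((O**2 - O) + 0) = -7*(O**2 - O) = -7*O**2 + 7*O)
(-32 + k(w(-1)))**2 = (-32 + 7*(-1*(-1))*(1 - (-1)*(-1)))**2 = (-32 + 7*1*(1 - 1*1))**2 = (-32 + 7*1*(1 - 1))**2 = (-32 + 7*1*0)**2 = (-32 + 0)**2 = (-32)**2 = 1024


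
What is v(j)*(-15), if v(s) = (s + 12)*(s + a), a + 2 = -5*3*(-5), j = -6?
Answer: -6030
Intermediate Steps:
a = 73 (a = -2 - 5*3*(-5) = -2 - 15*(-5) = -2 + 75 = 73)
v(s) = (12 + s)*(73 + s) (v(s) = (s + 12)*(s + 73) = (12 + s)*(73 + s))
v(j)*(-15) = (876 + (-6)**2 + 85*(-6))*(-15) = (876 + 36 - 510)*(-15) = 402*(-15) = -6030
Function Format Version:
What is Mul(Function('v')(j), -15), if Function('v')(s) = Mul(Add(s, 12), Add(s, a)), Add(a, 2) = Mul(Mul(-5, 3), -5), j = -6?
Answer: -6030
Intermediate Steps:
a = 73 (a = Add(-2, Mul(Mul(-5, 3), -5)) = Add(-2, Mul(-15, -5)) = Add(-2, 75) = 73)
Function('v')(s) = Mul(Add(12, s), Add(73, s)) (Function('v')(s) = Mul(Add(s, 12), Add(s, 73)) = Mul(Add(12, s), Add(73, s)))
Mul(Function('v')(j), -15) = Mul(Add(876, Pow(-6, 2), Mul(85, -6)), -15) = Mul(Add(876, 36, -510), -15) = Mul(402, -15) = -6030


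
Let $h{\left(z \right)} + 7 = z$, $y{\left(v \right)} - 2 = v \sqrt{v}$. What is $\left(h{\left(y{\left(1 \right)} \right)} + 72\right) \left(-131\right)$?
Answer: $-8908$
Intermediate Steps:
$y{\left(v \right)} = 2 + v^{\frac{3}{2}}$ ($y{\left(v \right)} = 2 + v \sqrt{v} = 2 + v^{\frac{3}{2}}$)
$h{\left(z \right)} = -7 + z$
$\left(h{\left(y{\left(1 \right)} \right)} + 72\right) \left(-131\right) = \left(\left(-7 + \left(2 + 1^{\frac{3}{2}}\right)\right) + 72\right) \left(-131\right) = \left(\left(-7 + \left(2 + 1\right)\right) + 72\right) \left(-131\right) = \left(\left(-7 + 3\right) + 72\right) \left(-131\right) = \left(-4 + 72\right) \left(-131\right) = 68 \left(-131\right) = -8908$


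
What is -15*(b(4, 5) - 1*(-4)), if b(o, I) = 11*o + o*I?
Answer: -1020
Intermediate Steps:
b(o, I) = 11*o + I*o
-15*(b(4, 5) - 1*(-4)) = -15*(4*(11 + 5) - 1*(-4)) = -15*(4*16 + 4) = -15*(64 + 4) = -15*68 = -1020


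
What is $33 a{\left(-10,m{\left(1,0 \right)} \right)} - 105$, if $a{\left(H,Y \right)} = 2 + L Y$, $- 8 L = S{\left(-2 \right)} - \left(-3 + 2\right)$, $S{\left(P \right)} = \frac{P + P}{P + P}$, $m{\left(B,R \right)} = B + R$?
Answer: $- \frac{189}{4} \approx -47.25$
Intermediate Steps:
$S{\left(P \right)} = 1$ ($S{\left(P \right)} = \frac{2 P}{2 P} = 2 P \frac{1}{2 P} = 1$)
$L = - \frac{1}{4}$ ($L = - \frac{1 - \left(-3 + 2\right)}{8} = - \frac{1 - -1}{8} = - \frac{1 + 1}{8} = \left(- \frac{1}{8}\right) 2 = - \frac{1}{4} \approx -0.25$)
$a{\left(H,Y \right)} = 2 - \frac{Y}{4}$
$33 a{\left(-10,m{\left(1,0 \right)} \right)} - 105 = 33 \left(2 - \frac{1 + 0}{4}\right) - 105 = 33 \left(2 - \frac{1}{4}\right) - 105 = 33 \cdot \frac{7}{4} - 105 = \frac{231}{4} - 105 = - \frac{189}{4}$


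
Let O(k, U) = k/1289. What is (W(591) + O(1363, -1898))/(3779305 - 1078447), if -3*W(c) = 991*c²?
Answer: -74361866005/1740702981 ≈ -42.719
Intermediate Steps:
W(c) = -991*c²/3
O(k, U) = k/1289 (O(k, U) = k*(1/1289) = k/1289)
(W(591) + O(1363, -1898))/(3779305 - 1078447) = (-991/3*591² + (1/1289)*1363)/(3779305 - 1078447) = (-991/3*349281 + 1363/1289)/2700858 = (-115379157 + 1363/1289)*(1/2700858) = -148723732010/1289*1/2700858 = -74361866005/1740702981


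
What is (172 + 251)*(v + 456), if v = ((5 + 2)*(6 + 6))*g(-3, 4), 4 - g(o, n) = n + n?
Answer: 50760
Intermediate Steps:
g(o, n) = 4 - 2*n (g(o, n) = 4 - (n + n) = 4 - 2*n)
v = -336 (v = ((5 + 2)*(6 + 6))*(4 - 2*4) = (7*12)*(4 - 8) = 84*(-4) = -336)
(172 + 251)*(v + 456) = (172 + 251)*(-336 + 456) = 423*120 = 50760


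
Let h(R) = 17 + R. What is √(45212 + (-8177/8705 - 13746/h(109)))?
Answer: 2*√376800626892585/182805 ≈ 212.37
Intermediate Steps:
√(45212 + (-8177/8705 - 13746/h(109))) = √(45212 + (-8177/8705 - 13746/(17 + 109))) = √(45212 + (-8177*1/8705 - 13746/126)) = √(45212 + (-8177/8705 - 13746*1/126)) = √(45212 + (-8177/8705 - 2291/21)) = √(45212 - 20114872/182805) = √(8244864788/182805) = 2*√376800626892585/182805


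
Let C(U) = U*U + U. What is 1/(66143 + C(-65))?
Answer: 1/70303 ≈ 1.4224e-5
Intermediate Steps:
C(U) = U + U**2 (C(U) = U**2 + U = U + U**2)
1/(66143 + C(-65)) = 1/(66143 - 65*(1 - 65)) = 1/(66143 - 65*(-64)) = 1/(66143 + 4160) = 1/70303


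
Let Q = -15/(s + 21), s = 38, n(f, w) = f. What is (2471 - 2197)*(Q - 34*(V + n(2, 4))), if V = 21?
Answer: -12645922/59 ≈ -2.1434e+5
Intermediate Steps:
Q = -15/59 (Q = -15/(38 + 21) = -15/59 ≈ -0.25424)
(2471 - 2197)*(Q - 34*(V + n(2, 4))) = (2471 - 2197)*(-15/59 - 34*(21 + 2)) = 274*(-15/59 - 34*23) = 274*(-15/59 - 782) = 274*(-46153/59) = -12645922/59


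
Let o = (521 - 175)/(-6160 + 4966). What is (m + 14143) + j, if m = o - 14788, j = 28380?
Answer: 16557622/597 ≈ 27735.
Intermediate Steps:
o = -173/597 (o = 346/(-1194) = 346*(-1/1194) = -173/597 ≈ -0.28978)
m = -8828609/597 (m = -173/597 - 14788 = -8828609/597 ≈ -14788.)
(m + 14143) + j = (-8828609/597 + 14143) + 28380 = -385238/597 + 28380 = 16557622/597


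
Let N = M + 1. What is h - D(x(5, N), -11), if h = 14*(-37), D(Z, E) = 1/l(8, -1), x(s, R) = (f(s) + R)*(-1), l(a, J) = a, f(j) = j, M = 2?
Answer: -4145/8 ≈ -518.13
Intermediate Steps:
N = 3 (N = 2 + 1 = 3)
x(s, R) = -R - s (x(s, R) = (s + R)*(-1) = (R + s)*(-1) = -R - s)
D(Z, E) = 1/8
h = -518
h - D(x(5, N), -11) = -518 - 1*1/8 = -518 - 1/8 = -4145/8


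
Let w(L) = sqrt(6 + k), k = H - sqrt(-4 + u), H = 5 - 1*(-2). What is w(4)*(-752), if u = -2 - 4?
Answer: -752*sqrt(13 - I*sqrt(10)) ≈ -2731.1 + 327.4*I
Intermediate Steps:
u = -6
H = 7 (H = 5 + 2 = 7)
k = 7 - I*sqrt(10) (k = 7 - sqrt(-4 - 6) = 7 - sqrt(-10) = 7 - I*sqrt(10) ≈ 7.0 - 3.1623*I)
w(L) = sqrt(13 - I*sqrt(10)) (w(L) = sqrt(6 + (7 - I*sqrt(10))) = sqrt(13 - I*sqrt(10)))
w(4)*(-752) = sqrt(13 - I*sqrt(10))*(-752) = -752*sqrt(13 - I*sqrt(10))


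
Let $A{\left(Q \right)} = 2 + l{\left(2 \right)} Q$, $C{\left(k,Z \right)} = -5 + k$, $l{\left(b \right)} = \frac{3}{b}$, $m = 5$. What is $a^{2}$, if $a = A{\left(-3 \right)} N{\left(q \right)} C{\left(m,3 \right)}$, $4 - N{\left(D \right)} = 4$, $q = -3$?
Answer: $0$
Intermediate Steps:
$N{\left(D \right)} = 0$ ($N{\left(D \right)} = 4 - 4 = 0$)
$A{\left(Q \right)} = 2 + \frac{3 Q}{2}$ ($A{\left(Q \right)} = 2 + \frac{3}{2} Q = 2 + 3 \cdot \frac{1}{2} Q = 2 + \frac{3 Q}{2}$)
$a = 0$ ($a = \left(2 + \frac{3}{2} \left(-3\right)\right) 0 \left(-5 + 5\right) = \left(2 - \frac{9}{2}\right) 0 \cdot 0 = \left(- \frac{5}{2}\right) 0 \cdot 0 = 0 \cdot 0 = 0$)
$a^{2} = 0^{2} = 0$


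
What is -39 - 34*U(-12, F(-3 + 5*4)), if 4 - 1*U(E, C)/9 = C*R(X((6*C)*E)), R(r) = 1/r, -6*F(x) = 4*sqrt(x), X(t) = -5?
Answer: -1263 + 204*sqrt(17)/5 ≈ -1094.8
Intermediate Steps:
F(x) = -2*sqrt(x)/3
U(E, C) = 36 + 9*C/5 (U(E, C) = 36 - 9*C/(-5) = 36 - 9*C*(-1)/5 = 36 - (-9)*C/5 = 36 + 9*C/5)
-39 - 34*U(-12, F(-3 + 5*4)) = -39 - 34*(36 + 9*(-2*sqrt(-3 + 5*4)/3)/5) = -39 - 34*(36 + 9*(-2*sqrt(-3 + 20)/3)/5) = -39 - 34*(36 + 9*(-2*sqrt(17)/3)/5) = -39 - 34*(36 - 6*sqrt(17)/5) = -39 + (-1224 + 204*sqrt(17)/5) = -1263 + 204*sqrt(17)/5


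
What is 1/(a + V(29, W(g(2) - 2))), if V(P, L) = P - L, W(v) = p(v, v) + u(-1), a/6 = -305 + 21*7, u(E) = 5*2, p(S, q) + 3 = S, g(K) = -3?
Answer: -1/921 ≈ -0.0010858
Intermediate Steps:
p(S, q) = -3 + S
u(E) = 10
a = -948 (a = 6*(-305 + 21*7) = 6*(-305 + 147) = 6*(-158) = -948)
W(v) = 7 + v (W(v) = (-3 + v) + 10 = 7 + v)
1/(a + V(29, W(g(2) - 2))) = 1/(-948 + (29 - (7 + (-3 - 2)))) = 1/(-948 + (29 - (7 - 5))) = 1/(-948 + (29 - 1*2)) = 1/(-948 + (29 - 2)) = 1/(-948 + 27) = 1/(-921) = -1/921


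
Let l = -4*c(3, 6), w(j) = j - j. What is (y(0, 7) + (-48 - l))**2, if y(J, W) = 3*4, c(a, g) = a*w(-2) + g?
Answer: 144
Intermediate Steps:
w(j) = 0
c(a, g) = g (c(a, g) = a*0 + g = 0 + g = g)
y(J, W) = 12
l = -24 (l = -4*6 = -24)
(y(0, 7) + (-48 - l))**2 = (12 + (-48 - 1*(-24)))**2 = (12 + (-48 + 24))**2 = (12 - 24)**2 = (-12)**2 = 144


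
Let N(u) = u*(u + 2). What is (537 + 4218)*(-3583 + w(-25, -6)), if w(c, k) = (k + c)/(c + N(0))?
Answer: -85156344/5 ≈ -1.7031e+7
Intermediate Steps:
N(u) = u*(2 + u)
w(c, k) = (c + k)/c (w(c, k) = (k + c)/(c + 0*(2 + 0)) = (c + k)/(c + 0*2) = (c + k)/(c + 0) = (c + k)/c)
(537 + 4218)*(-3583 + w(-25, -6)) = (537 + 4218)*(-3583 + (-25 - 6)/(-25)) = 4755*(-3583 - 1/25*(-31)) = 4755*(-3583 + 31/25) = 4755*(-89544/25) = -85156344/5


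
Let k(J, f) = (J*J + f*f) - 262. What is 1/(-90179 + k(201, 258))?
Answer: 1/16524 ≈ 6.0518e-5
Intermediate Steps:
k(J, f) = -262 + J² + f² (k(J, f) = (J² + f²) - 262 = -262 + J² + f²)
1/(-90179 + k(201, 258)) = 1/(-90179 + (-262 + 201² + 258²)) = 1/(-90179 + (-262 + 40401 + 66564)) = 1/(-90179 + 106703) = 1/16524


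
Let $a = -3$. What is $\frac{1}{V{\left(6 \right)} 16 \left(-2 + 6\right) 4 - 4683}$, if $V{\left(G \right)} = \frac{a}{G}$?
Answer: $- \frac{1}{4811} \approx -0.00020786$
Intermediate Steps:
$V{\left(G \right)} = - \frac{3}{G}$
$\frac{1}{V{\left(6 \right)} 16 \left(-2 + 6\right) 4 - 4683} = \frac{1}{- \frac{3}{6} \cdot 16 \left(-2 + 6\right) 4 - 4683} = \frac{1}{\left(-3\right) \frac{1}{6} \cdot 16 \cdot 4 \cdot 4 - 4683} = \frac{1}{\left(- \frac{1}{2}\right) 16 \cdot 16 - 4683} = \frac{1}{\left(-8\right) 16 - 4683} = \frac{1}{-128 - 4683} = \frac{1}{-4811} = - \frac{1}{4811}$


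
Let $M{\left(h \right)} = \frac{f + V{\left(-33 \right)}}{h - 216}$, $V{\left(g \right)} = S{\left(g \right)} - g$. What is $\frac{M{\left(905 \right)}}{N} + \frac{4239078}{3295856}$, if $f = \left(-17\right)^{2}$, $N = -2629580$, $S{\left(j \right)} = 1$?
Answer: $\frac{960034787813359}{746421003388840} \approx 1.2862$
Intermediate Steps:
$f = 289$
$V{\left(g \right)} = 1 - g$
$M{\left(h \right)} = \frac{323}{-216 + h}$ ($M{\left(h \right)} = \frac{289 + \left(1 - -33\right)}{h - 216} = \frac{289 + \left(1 + 33\right)}{-216 + h} = \frac{289 + 34}{-216 + h} = \frac{323}{-216 + h}$)
$\frac{M{\left(905 \right)}}{N} + \frac{4239078}{3295856} = \frac{323 \frac{1}{-216 + 905}}{-2629580} + \frac{4239078}{3295856} = \frac{323}{689} \left(- \frac{1}{2629580}\right) + 4239078 \cdot \frac{1}{3295856} = 323 \cdot \frac{1}{689} \left(- \frac{1}{2629580}\right) + \frac{2119539}{1647928} = \frac{323}{689} \left(- \frac{1}{2629580}\right) + \frac{2119539}{1647928} = - \frac{323}{1811780620} + \frac{2119539}{1647928} = \frac{960034787813359}{746421003388840}$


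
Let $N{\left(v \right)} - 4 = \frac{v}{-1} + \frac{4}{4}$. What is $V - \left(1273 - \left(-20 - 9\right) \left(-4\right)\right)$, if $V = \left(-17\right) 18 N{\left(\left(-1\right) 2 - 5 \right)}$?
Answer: $-4829$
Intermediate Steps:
$N{\left(v \right)} = 5 - v$ ($N{\left(v \right)} = 4 + \left(\frac{v}{-1} + \frac{4}{4}\right) = 4 + \left(v \left(-1\right) + 4 \cdot \frac{1}{4}\right) = 4 - \left(-1 + v\right) = 5 - v$)
$V = -3672$ ($V = \left(-17\right) 18 \left(5 - \left(\left(-1\right) 2 - 5\right)\right) = - 306 \left(5 - \left(-2 - 5\right)\right) = - 306 \left(5 - -7\right) = - 306 \left(5 + 7\right) = \left(-306\right) 12 = -3672$)
$V - \left(1273 - \left(-20 - 9\right) \left(-4\right)\right) = -3672 - \left(1273 - \left(-20 - 9\right) \left(-4\right)\right) = -3672 - 1157 = -4829$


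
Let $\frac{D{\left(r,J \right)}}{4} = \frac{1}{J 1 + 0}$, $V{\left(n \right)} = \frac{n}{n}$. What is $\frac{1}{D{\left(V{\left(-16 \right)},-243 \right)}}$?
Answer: $- \frac{243}{4} \approx -60.75$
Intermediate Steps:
$V{\left(n \right)} = 1$
$D{\left(r,J \right)} = \frac{4}{J}$ ($D{\left(r,J \right)} = \frac{4}{J 1 + 0} = \frac{4}{J + 0} = \frac{4}{J}$)
$\frac{1}{D{\left(V{\left(-16 \right)},-243 \right)}} = \frac{1}{4 \frac{1}{-243}} = \frac{1}{4 \left(- \frac{1}{243}\right)} = \frac{1}{- \frac{4}{243}} = - \frac{243}{4}$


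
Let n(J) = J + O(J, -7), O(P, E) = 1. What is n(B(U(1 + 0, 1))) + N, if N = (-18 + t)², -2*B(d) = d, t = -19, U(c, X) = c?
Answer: 2739/2 ≈ 1369.5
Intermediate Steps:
B(d) = -d/2
N = 1369 (N = (-18 - 19)² = (-37)² = 1369)
n(J) = 1 + J (n(J) = J + 1 = 1 + J)
n(B(U(1 + 0, 1))) + N = (1 - (1 + 0)/2) + 1369 = (1 - ½*1) + 1369 = (1 - ½) + 1369 = ½ + 1369 = 2739/2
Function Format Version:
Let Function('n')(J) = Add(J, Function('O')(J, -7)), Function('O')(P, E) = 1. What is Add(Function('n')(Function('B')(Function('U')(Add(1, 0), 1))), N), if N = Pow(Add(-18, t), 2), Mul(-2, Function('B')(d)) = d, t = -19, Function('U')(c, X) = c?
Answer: Rational(2739, 2) ≈ 1369.5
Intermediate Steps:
Function('B')(d) = Mul(Rational(-1, 2), d)
N = 1369 (N = Pow(Add(-18, -19), 2) = Pow(-37, 2) = 1369)
Function('n')(J) = Add(1, J) (Function('n')(J) = Add(J, 1) = Add(1, J))
Add(Function('n')(Function('B')(Function('U')(Add(1, 0), 1))), N) = Add(Add(1, Mul(Rational(-1, 2), Add(1, 0))), 1369) = Add(Add(1, Mul(Rational(-1, 2), 1)), 1369) = Add(Add(1, Rational(-1, 2)), 1369) = Add(Rational(1, 2), 1369) = Rational(2739, 2)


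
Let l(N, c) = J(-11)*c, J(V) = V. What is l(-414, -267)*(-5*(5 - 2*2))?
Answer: -14685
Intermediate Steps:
l(N, c) = -11*c
l(-414, -267)*(-5*(5 - 2*2)) = (-11*(-267))*(-5*(5 - 2*2)) = 2937*(-5*(5 - 4)) = 2937*(-5*1) = 2937*(-5) = -14685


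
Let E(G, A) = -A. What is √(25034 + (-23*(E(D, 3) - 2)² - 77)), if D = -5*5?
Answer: √24382 ≈ 156.15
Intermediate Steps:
D = -25
√(25034 + (-23*(E(D, 3) - 2)² - 77)) = √(25034 + (-23*(-1*3 - 2)² - 77)) = √(25034 + (-23*(-3 - 2)² - 77)) = √(25034 + (-23*(-5)² - 77)) = √(25034 + (-23*25 - 77)) = √(25034 + (-575 - 77)) = √(25034 - 652) = √24382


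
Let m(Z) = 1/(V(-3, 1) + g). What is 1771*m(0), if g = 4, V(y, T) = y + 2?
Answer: 1771/3 ≈ 590.33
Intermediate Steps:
V(y, T) = 2 + y
m(Z) = ⅓ (m(Z) = 1/((2 - 3) + 4) = 1/(-1 + 4) = 1/3 = ⅓)
1771*m(0) = 1771*(⅓) = 1771/3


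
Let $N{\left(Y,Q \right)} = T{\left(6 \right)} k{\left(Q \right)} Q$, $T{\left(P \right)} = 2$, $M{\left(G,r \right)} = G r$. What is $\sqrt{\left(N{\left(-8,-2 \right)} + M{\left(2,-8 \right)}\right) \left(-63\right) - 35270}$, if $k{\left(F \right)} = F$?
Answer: $i \sqrt{34766} \approx 186.46 i$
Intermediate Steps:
$N{\left(Y,Q \right)} = 2 Q^{2}$ ($N{\left(Y,Q \right)} = 2 Q Q = 2 Q^{2}$)
$\sqrt{\left(N{\left(-8,-2 \right)} + M{\left(2,-8 \right)}\right) \left(-63\right) - 35270} = \sqrt{\left(2 \left(-2\right)^{2} + 2 \left(-8\right)\right) \left(-63\right) - 35270} = \sqrt{\left(2 \cdot 4 - 16\right) \left(-63\right) - 35270} = \sqrt{\left(8 - 16\right) \left(-63\right) - 35270} = \sqrt{\left(-8\right) \left(-63\right) - 35270} = \sqrt{504 - 35270} = \sqrt{-34766} = i \sqrt{34766}$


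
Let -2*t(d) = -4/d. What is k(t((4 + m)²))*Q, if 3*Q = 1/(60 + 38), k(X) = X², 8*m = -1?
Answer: 8192/135757587 ≈ 6.0343e-5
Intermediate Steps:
m = -⅛ (m = (⅛)*(-1) = -⅛ ≈ -0.12500)
t(d) = 2/d (t(d) = -(-2)/d = 2/d)
Q = 1/294 (Q = 1/(3*(60 + 38)) = (⅓)/98 = (⅓)*(1/98) = 1/294 ≈ 0.0034014)
k(t((4 + m)²))*Q = (2/((4 - ⅛)²))²*(1/294) = (2/((31/8)²))²*(1/294) = (2/(961/64))²*(1/294) = (2*(64/961))²*(1/294) = (128/961)²*(1/294) = (16384/923521)*(1/294) = 8192/135757587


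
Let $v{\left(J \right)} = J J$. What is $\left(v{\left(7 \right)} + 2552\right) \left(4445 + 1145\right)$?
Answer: $14539590$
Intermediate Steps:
$v{\left(J \right)} = J^{2}$
$\left(v{\left(7 \right)} + 2552\right) \left(4445 + 1145\right) = \left(7^{2} + 2552\right) \left(4445 + 1145\right) = \left(49 + 2552\right) 5590 = 2601 \cdot 5590 = 14539590$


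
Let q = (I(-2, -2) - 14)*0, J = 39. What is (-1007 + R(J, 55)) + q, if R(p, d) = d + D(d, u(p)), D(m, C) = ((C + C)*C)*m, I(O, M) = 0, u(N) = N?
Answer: 166358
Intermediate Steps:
D(m, C) = 2*m*C² (D(m, C) = ((2*C)*C)*m = (2*C²)*m = 2*m*C²)
q = 0 (q = (0 - 14)*0 = -14*0 = 0)
R(p, d) = d + 2*d*p²
(-1007 + R(J, 55)) + q = (-1007 + 55*(1 + 2*39²)) + 0 = (-1007 + 55*(1 + 2*1521)) + 0 = (-1007 + 55*(1 + 3042)) + 0 = (-1007 + 55*3043) + 0 = (-1007 + 167365) + 0 = 166358 + 0 = 166358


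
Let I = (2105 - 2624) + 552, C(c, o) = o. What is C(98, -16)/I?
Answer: -16/33 ≈ -0.48485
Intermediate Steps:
I = 33 (I = -519 + 552 = 33)
C(98, -16)/I = -16/33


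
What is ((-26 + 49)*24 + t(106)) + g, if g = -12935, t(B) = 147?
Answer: -12236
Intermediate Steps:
((-26 + 49)*24 + t(106)) + g = ((-26 + 49)*24 + 147) - 12935 = (23*24 + 147) - 12935 = (552 + 147) - 12935 = 699 - 12935 = -12236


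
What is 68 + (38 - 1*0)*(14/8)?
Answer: 269/2 ≈ 134.50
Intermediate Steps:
68 + (38 - 1*0)*(14/8) = 68 + (38 + 0)*(14*(1/8)) = 68 + 38*(7/4) = 68 + 133/2 = 269/2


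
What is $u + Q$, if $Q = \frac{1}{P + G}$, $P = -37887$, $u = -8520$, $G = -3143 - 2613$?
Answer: $- \frac{371838361}{43643} \approx -8520.0$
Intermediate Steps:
$G = -5756$
$Q = - \frac{1}{43643}$ ($Q = \frac{1}{-37887 - 5756} = \frac{1}{-43643} = - \frac{1}{43643} \approx -2.2913 \cdot 10^{-5}$)
$u + Q = -8520 - \frac{1}{43643} = - \frac{371838361}{43643}$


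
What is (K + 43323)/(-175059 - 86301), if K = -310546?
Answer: 24293/23760 ≈ 1.0224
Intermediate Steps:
(K + 43323)/(-175059 - 86301) = (-310546 + 43323)/(-175059 - 86301) = -267223/(-261360) = -267223*(-1/261360) = 24293/23760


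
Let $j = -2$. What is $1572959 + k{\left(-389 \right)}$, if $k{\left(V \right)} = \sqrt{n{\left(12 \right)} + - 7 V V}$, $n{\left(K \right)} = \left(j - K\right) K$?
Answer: $1572959 + i \sqrt{1059415} \approx 1.573 \cdot 10^{6} + 1029.3 i$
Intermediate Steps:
$n{\left(K \right)} = K \left(-2 - K\right)$ ($n{\left(K \right)} = \left(-2 - K\right) K = K \left(-2 - K\right)$)
$k{\left(V \right)} = \sqrt{-168 - 7 V^{2}}$ ($k{\left(V \right)} = \sqrt{\left(-1\right) 12 \left(2 + 12\right) + - 7 V V} = \sqrt{\left(-1\right) 12 \cdot 14 - 7 V^{2}} = \sqrt{-168 - 7 V^{2}}$)
$1572959 + k{\left(-389 \right)} = 1572959 + \sqrt{-168 - 7 \left(-389\right)^{2}} = 1572959 + \sqrt{-168 - 1059247} = 1572959 + \sqrt{-1059415} = 1572959 + i \sqrt{1059415}$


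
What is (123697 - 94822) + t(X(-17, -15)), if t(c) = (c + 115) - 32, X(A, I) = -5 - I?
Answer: 28968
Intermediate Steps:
t(c) = 83 + c (t(c) = (115 + c) - 32 = 83 + c)
(123697 - 94822) + t(X(-17, -15)) = (123697 - 94822) + (83 + (-5 - 1*(-15))) = 28875 + (83 + (-5 + 15)) = 28875 + (83 + 10) = 28875 + 93 = 28968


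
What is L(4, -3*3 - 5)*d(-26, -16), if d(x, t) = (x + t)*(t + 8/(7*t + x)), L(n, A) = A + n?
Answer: -155120/23 ≈ -6744.3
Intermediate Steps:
d(x, t) = (t + x)*(t + 8/(x + 7*t))
L(4, -3*3 - 5)*d(-26, -16) = ((-3*3 - 5) + 4)*((7*(-16)**3 + 8*(-16) + 8*(-26) - 16*(-26)**2 + 8*(-26)*(-16)**2)/(-26 + 7*(-16))) = ((-9 - 5) + 4)*((7*(-4096) - 128 - 208 - 16*676 + 8*(-26)*256)/(-26 - 112)) = (-14 + 4)*((-28672 - 128 - 208 - 10816 - 53248)/(-138)) = -(-5)*(-93072)/69 = -10*15512/23 = -155120/23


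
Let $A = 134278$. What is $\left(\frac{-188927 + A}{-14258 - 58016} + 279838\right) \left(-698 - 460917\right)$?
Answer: $- \frac{9336193962071515}{72274} \approx -1.2918 \cdot 10^{11}$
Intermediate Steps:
$\left(\frac{-188927 + A}{-14258 - 58016} + 279838\right) \left(-698 - 460917\right) = \left(\frac{-188927 + 134278}{-14258 - 58016} + 279838\right) \left(-698 - 460917\right) = \left(- \frac{54649}{-72274} + 279838\right) \left(-461615\right) = \left(\left(-54649\right) \left(- \frac{1}{72274}\right) + 279838\right) \left(-461615\right) = \left(\frac{54649}{72274} + 279838\right) \left(-461615\right) = \frac{20225066261}{72274} \left(-461615\right) = - \frac{9336193962071515}{72274}$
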